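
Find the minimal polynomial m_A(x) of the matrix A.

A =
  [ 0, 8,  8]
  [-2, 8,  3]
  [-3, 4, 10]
x^3 - 18*x^2 + 108*x - 216

The characteristic polynomial is χ_A(x) = (x - 6)^3, so the eigenvalues are known. The minimal polynomial is
  m_A(x) = Π_λ (x − λ)^{k_λ}
where k_λ is the size of the *largest* Jordan block for λ (equivalently, the smallest k with (A − λI)^k v = 0 for every generalised eigenvector v of λ).

  λ = 6: largest Jordan block has size 3, contributing (x − 6)^3

So m_A(x) = (x - 6)^3 = x^3 - 18*x^2 + 108*x - 216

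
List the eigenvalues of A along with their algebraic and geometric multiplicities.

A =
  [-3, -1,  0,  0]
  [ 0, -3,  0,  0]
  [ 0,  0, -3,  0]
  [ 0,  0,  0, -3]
λ = -3: alg = 4, geom = 3

Step 1 — factor the characteristic polynomial to read off the algebraic multiplicities:
  χ_A(x) = (x + 3)^4

Step 2 — compute geometric multiplicities via the rank-nullity identity g(λ) = n − rank(A − λI):
  rank(A − (-3)·I) = 1, so dim ker(A − (-3)·I) = n − 1 = 3

Summary:
  λ = -3: algebraic multiplicity = 4, geometric multiplicity = 3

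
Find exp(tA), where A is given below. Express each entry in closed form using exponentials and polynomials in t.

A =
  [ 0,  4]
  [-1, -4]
e^{tA} =
  [2*t*exp(-2*t) + exp(-2*t), 4*t*exp(-2*t)]
  [-t*exp(-2*t), -2*t*exp(-2*t) + exp(-2*t)]

Strategy: write A = P · J · P⁻¹ where J is a Jordan canonical form, so e^{tA} = P · e^{tJ} · P⁻¹, and e^{tJ} can be computed block-by-block.

A has Jordan form
J =
  [-2,  1]
  [ 0, -2]
(up to reordering of blocks).

Per-block formulas:
  For a 2×2 Jordan block J_2(-2): exp(t · J_2(-2)) = e^(-2t)·(I + t·N), where N is the 2×2 nilpotent shift.

After assembling e^{tJ} and conjugating by P, we get:

e^{tA} =
  [2*t*exp(-2*t) + exp(-2*t), 4*t*exp(-2*t)]
  [-t*exp(-2*t), -2*t*exp(-2*t) + exp(-2*t)]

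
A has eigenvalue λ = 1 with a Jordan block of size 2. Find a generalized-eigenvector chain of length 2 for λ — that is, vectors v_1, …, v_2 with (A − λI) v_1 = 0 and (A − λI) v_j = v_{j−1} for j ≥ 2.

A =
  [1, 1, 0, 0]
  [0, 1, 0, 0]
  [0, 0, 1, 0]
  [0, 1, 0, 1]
A Jordan chain for λ = 1 of length 2:
v_1 = (1, 0, 0, 1)ᵀ
v_2 = (0, 1, 0, 0)ᵀ

Let N = A − (1)·I. We want v_2 with N^2 v_2 = 0 but N^1 v_2 ≠ 0; then v_{j-1} := N · v_j for j = 2, …, 2.

Pick v_2 = (0, 1, 0, 0)ᵀ.
Then v_1 = N · v_2 = (1, 0, 0, 1)ᵀ.

Sanity check: (A − (1)·I) v_1 = (0, 0, 0, 0)ᵀ = 0. ✓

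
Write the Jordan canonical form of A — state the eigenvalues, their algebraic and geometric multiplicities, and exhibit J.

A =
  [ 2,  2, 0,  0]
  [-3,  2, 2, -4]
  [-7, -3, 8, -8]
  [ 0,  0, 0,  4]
J_3(4) ⊕ J_1(4)

The characteristic polynomial is
  det(x·I − A) = x^4 - 16*x^3 + 96*x^2 - 256*x + 256 = (x - 4)^4

Eigenvalues and multiplicities (the geometric multiplicity of λ is n − rank(A − λI), which equals the number of Jordan blocks for λ):
  λ = 4: algebraic multiplicity = 4, geometric multiplicity = 2

Determining the block sizes for each eigenvalue:
  λ = 4: with am = 4 and gm = 2, the partition is not yet determined (e.g. several partitions of 4 into 2 parts exist). Let N = A − (4)·I. Computing rank(N^1) = 2, rank(N^2) = 1, rank(N^3) = 0; the number of blocks of size ≥ j is rank(N^{j−1}) − rank(N^j), giving [2, 1, 1]. So we have 1 block(s) of size 3, 1 block(s) of size 1 → block sizes [3, 1]

Assembling the blocks gives a Jordan form
J =
  [4, 1, 0, 0]
  [0, 4, 1, 0]
  [0, 0, 4, 0]
  [0, 0, 0, 4]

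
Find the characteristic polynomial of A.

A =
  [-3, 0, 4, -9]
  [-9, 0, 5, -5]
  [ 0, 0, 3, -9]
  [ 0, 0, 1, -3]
x^4 + 3*x^3

Expanding det(x·I − A) (e.g. by cofactor expansion or by noting that A is similar to its Jordan form J, which has the same characteristic polynomial as A) gives
  χ_A(x) = x^4 + 3*x^3
which factors as x^3*(x + 3). The eigenvalues (with algebraic multiplicities) are λ = -3 with multiplicity 1, λ = 0 with multiplicity 3.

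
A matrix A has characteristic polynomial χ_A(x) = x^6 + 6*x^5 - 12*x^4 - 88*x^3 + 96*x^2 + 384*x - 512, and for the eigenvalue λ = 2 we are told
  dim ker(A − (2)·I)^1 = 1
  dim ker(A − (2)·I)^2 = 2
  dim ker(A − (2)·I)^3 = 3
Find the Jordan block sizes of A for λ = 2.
Block sizes for λ = 2: [3]

From the dimensions of kernels of powers, the number of Jordan blocks of size at least j is d_j − d_{j−1} where d_j = dim ker(N^j) (with d_0 = 0). Computing the differences gives [1, 1, 1].
The number of blocks of size exactly k is (#blocks of size ≥ k) − (#blocks of size ≥ k + 1), so the partition is: 1 block(s) of size 3.
In nonincreasing order the block sizes are [3].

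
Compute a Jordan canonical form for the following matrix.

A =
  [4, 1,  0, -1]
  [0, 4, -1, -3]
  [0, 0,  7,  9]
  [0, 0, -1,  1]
J_2(4) ⊕ J_2(4)

The characteristic polynomial is
  det(x·I − A) = x^4 - 16*x^3 + 96*x^2 - 256*x + 256 = (x - 4)^4

Eigenvalues and multiplicities (the geometric multiplicity of λ is n − rank(A − λI), which equals the number of Jordan blocks for λ):
  λ = 4: algebraic multiplicity = 4, geometric multiplicity = 2

Determining the block sizes for each eigenvalue:
  λ = 4: with am = 4 and gm = 2, the partition is not yet determined (e.g. several partitions of 4 into 2 parts exist). Let N = A − (4)·I. Computing rank(N^1) = 2, rank(N^2) = 0; the number of blocks of size ≥ j is rank(N^{j−1}) − rank(N^j), giving [2, 2]. So we have 2 block(s) of size 2 → block sizes [2, 2]

Assembling the blocks gives a Jordan form
J =
  [4, 1, 0, 0]
  [0, 4, 0, 0]
  [0, 0, 4, 1]
  [0, 0, 0, 4]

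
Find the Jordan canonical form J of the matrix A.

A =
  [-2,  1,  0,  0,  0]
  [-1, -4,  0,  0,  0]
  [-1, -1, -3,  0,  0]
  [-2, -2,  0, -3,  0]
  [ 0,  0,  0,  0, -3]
J_2(-3) ⊕ J_1(-3) ⊕ J_1(-3) ⊕ J_1(-3)

The characteristic polynomial is
  det(x·I − A) = x^5 + 15*x^4 + 90*x^3 + 270*x^2 + 405*x + 243 = (x + 3)^5

Eigenvalues and multiplicities (the geometric multiplicity of λ is n − rank(A − λI), which equals the number of Jordan blocks for λ):
  λ = -3: algebraic multiplicity = 5, geometric multiplicity = 4

Determining the block sizes for each eigenvalue:
  λ = -3: 4 blocks summing to 5 forces exactly one block of size 2 and the rest size 1 → block sizes [2, 1, 1, 1]

Assembling the blocks gives a Jordan form
J =
  [-3,  1,  0,  0,  0]
  [ 0, -3,  0,  0,  0]
  [ 0,  0, -3,  0,  0]
  [ 0,  0,  0, -3,  0]
  [ 0,  0,  0,  0, -3]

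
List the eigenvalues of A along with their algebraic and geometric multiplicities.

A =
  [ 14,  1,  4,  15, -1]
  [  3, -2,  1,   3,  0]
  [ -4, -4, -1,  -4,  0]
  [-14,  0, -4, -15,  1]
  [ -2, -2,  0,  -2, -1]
λ = -1: alg = 5, geom = 2

Step 1 — factor the characteristic polynomial to read off the algebraic multiplicities:
  χ_A(x) = (x + 1)^5

Step 2 — compute geometric multiplicities via the rank-nullity identity g(λ) = n − rank(A − λI):
  rank(A − (-1)·I) = 3, so dim ker(A − (-1)·I) = n − 3 = 2

Summary:
  λ = -1: algebraic multiplicity = 5, geometric multiplicity = 2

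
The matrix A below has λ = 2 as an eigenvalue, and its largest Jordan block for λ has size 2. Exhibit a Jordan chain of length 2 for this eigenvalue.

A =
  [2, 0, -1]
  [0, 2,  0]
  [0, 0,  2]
A Jordan chain for λ = 2 of length 2:
v_1 = (-1, 0, 0)ᵀ
v_2 = (0, 0, 1)ᵀ

Let N = A − (2)·I. We want v_2 with N^2 v_2 = 0 but N^1 v_2 ≠ 0; then v_{j-1} := N · v_j for j = 2, …, 2.

Pick v_2 = (0, 0, 1)ᵀ.
Then v_1 = N · v_2 = (-1, 0, 0)ᵀ.

Sanity check: (A − (2)·I) v_1 = (0, 0, 0)ᵀ = 0. ✓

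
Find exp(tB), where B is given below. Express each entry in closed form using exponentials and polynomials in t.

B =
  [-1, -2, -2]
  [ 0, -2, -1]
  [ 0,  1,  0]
e^{tB} =
  [exp(-t), -2*t*exp(-t), -2*t*exp(-t)]
  [0, -t*exp(-t) + exp(-t), -t*exp(-t)]
  [0, t*exp(-t), t*exp(-t) + exp(-t)]

Strategy: write B = P · J · P⁻¹ where J is a Jordan canonical form, so e^{tB} = P · e^{tJ} · P⁻¹, and e^{tJ} can be computed block-by-block.

B has Jordan form
J =
  [-1,  1,  0]
  [ 0, -1,  0]
  [ 0,  0, -1]
(up to reordering of blocks).

Per-block formulas:
  For a 1×1 block at λ = -1: exp(t · [-1]) = [e^(-1t)].
  For a 2×2 Jordan block J_2(-1): exp(t · J_2(-1)) = e^(-1t)·(I + t·N), where N is the 2×2 nilpotent shift.

After assembling e^{tJ} and conjugating by P, we get:

e^{tB} =
  [exp(-t), -2*t*exp(-t), -2*t*exp(-t)]
  [0, -t*exp(-t) + exp(-t), -t*exp(-t)]
  [0, t*exp(-t), t*exp(-t) + exp(-t)]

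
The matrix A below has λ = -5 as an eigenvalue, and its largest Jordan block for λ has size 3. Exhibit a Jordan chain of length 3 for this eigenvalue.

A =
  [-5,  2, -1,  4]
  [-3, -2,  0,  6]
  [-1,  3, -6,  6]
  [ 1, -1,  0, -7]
A Jordan chain for λ = -5 of length 3:
v_1 = (-1, -3, -2, 1)ᵀ
v_2 = (0, -3, -1, 1)ᵀ
v_3 = (1, 0, 0, 0)ᵀ

Let N = A − (-5)·I. We want v_3 with N^3 v_3 = 0 but N^2 v_3 ≠ 0; then v_{j-1} := N · v_j for j = 3, …, 2.

Pick v_3 = (1, 0, 0, 0)ᵀ.
Then v_2 = N · v_3 = (0, -3, -1, 1)ᵀ.
Then v_1 = N · v_2 = (-1, -3, -2, 1)ᵀ.

Sanity check: (A − (-5)·I) v_1 = (0, 0, 0, 0)ᵀ = 0. ✓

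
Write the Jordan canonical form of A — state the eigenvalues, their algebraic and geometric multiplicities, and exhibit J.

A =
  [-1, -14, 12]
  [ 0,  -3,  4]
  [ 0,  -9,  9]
J_1(-1) ⊕ J_2(3)

The characteristic polynomial is
  det(x·I − A) = x^3 - 5*x^2 + 3*x + 9 = (x - 3)^2*(x + 1)

Eigenvalues and multiplicities (the geometric multiplicity of λ is n − rank(A − λI), which equals the number of Jordan blocks for λ):
  λ = -1: algebraic multiplicity = 1, geometric multiplicity = 1
  λ = 3: algebraic multiplicity = 2, geometric multiplicity = 1

Determining the block sizes for each eigenvalue:
  λ = -1: one block (gm = 1), so the single block has size am = 1 → block sizes [1]
  λ = 3: one block (gm = 1), so the single block has size am = 2 → block sizes [2]

Assembling the blocks gives a Jordan form
J =
  [-1, 0, 0]
  [ 0, 3, 1]
  [ 0, 0, 3]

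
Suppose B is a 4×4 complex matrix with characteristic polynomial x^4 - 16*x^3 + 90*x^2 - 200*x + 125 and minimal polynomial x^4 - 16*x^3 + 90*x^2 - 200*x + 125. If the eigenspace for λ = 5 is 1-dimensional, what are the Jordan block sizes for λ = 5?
Block sizes for λ = 5: [3]

Step 1 — from the characteristic polynomial, algebraic multiplicity of λ = 5 is 3. From dim ker(B − (5)·I) = 1, there are exactly 1 Jordan blocks for λ = 5.
Step 2 — from the minimal polynomial, the factor (x − 5)^3 tells us the largest block for λ = 5 has size 3.
Step 3 — with total size 3, 1 blocks, and largest block 3, the block sizes (in nonincreasing order) are [3].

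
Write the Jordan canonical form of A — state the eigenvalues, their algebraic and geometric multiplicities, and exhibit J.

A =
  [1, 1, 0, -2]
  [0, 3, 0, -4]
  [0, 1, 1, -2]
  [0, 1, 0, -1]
J_2(1) ⊕ J_1(1) ⊕ J_1(1)

The characteristic polynomial is
  det(x·I − A) = x^4 - 4*x^3 + 6*x^2 - 4*x + 1 = (x - 1)^4

Eigenvalues and multiplicities (the geometric multiplicity of λ is n − rank(A − λI), which equals the number of Jordan blocks for λ):
  λ = 1: algebraic multiplicity = 4, geometric multiplicity = 3

Determining the block sizes for each eigenvalue:
  λ = 1: 3 blocks summing to 4 forces exactly one block of size 2 and the rest size 1 → block sizes [2, 1, 1]

Assembling the blocks gives a Jordan form
J =
  [1, 1, 0, 0]
  [0, 1, 0, 0]
  [0, 0, 1, 0]
  [0, 0, 0, 1]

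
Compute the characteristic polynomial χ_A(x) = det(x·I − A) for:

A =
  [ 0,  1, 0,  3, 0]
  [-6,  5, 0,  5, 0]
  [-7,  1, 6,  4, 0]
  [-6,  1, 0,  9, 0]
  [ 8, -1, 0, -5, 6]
x^5 - 26*x^4 + 268*x^3 - 1368*x^2 + 3456*x - 3456

Expanding det(x·I − A) (e.g. by cofactor expansion or by noting that A is similar to its Jordan form J, which has the same characteristic polynomial as A) gives
  χ_A(x) = x^5 - 26*x^4 + 268*x^3 - 1368*x^2 + 3456*x - 3456
which factors as (x - 6)^3*(x - 4)^2. The eigenvalues (with algebraic multiplicities) are λ = 4 with multiplicity 2, λ = 6 with multiplicity 3.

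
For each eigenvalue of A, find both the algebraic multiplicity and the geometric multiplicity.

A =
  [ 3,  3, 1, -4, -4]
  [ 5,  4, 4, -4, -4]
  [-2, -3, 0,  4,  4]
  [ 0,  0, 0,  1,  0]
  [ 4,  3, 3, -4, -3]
λ = 1: alg = 5, geom = 3

Step 1 — factor the characteristic polynomial to read off the algebraic multiplicities:
  χ_A(x) = (x - 1)^5

Step 2 — compute geometric multiplicities via the rank-nullity identity g(λ) = n − rank(A − λI):
  rank(A − (1)·I) = 2, so dim ker(A − (1)·I) = n − 2 = 3

Summary:
  λ = 1: algebraic multiplicity = 5, geometric multiplicity = 3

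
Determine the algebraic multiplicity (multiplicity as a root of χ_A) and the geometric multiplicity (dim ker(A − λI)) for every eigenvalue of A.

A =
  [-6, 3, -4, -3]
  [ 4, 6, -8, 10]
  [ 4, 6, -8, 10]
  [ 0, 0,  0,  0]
λ = -4: alg = 2, geom = 1; λ = 0: alg = 2, geom = 2

Step 1 — factor the characteristic polynomial to read off the algebraic multiplicities:
  χ_A(x) = x^2*(x + 4)^2

Step 2 — compute geometric multiplicities via the rank-nullity identity g(λ) = n − rank(A − λI):
  rank(A − (-4)·I) = 3, so dim ker(A − (-4)·I) = n − 3 = 1
  rank(A − (0)·I) = 2, so dim ker(A − (0)·I) = n − 2 = 2

Summary:
  λ = -4: algebraic multiplicity = 2, geometric multiplicity = 1
  λ = 0: algebraic multiplicity = 2, geometric multiplicity = 2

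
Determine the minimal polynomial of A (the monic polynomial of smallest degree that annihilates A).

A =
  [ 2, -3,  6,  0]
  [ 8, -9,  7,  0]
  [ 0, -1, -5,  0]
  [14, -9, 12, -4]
x^3 + 12*x^2 + 48*x + 64

The characteristic polynomial is χ_A(x) = (x + 4)^4, so the eigenvalues are known. The minimal polynomial is
  m_A(x) = Π_λ (x − λ)^{k_λ}
where k_λ is the size of the *largest* Jordan block for λ (equivalently, the smallest k with (A − λI)^k v = 0 for every generalised eigenvector v of λ).

  λ = -4: largest Jordan block has size 3, contributing (x + 4)^3

So m_A(x) = (x + 4)^3 = x^3 + 12*x^2 + 48*x + 64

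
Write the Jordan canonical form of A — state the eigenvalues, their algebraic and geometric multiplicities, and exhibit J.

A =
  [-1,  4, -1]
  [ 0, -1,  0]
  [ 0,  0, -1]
J_2(-1) ⊕ J_1(-1)

The characteristic polynomial is
  det(x·I − A) = x^3 + 3*x^2 + 3*x + 1 = (x + 1)^3

Eigenvalues and multiplicities (the geometric multiplicity of λ is n − rank(A − λI), which equals the number of Jordan blocks for λ):
  λ = -1: algebraic multiplicity = 3, geometric multiplicity = 2

Determining the block sizes for each eigenvalue:
  λ = -1: 2 blocks summing to 3 forces exactly one block of size 2 and the rest size 1 → block sizes [2, 1]

Assembling the blocks gives a Jordan form
J =
  [-1,  1,  0]
  [ 0, -1,  0]
  [ 0,  0, -1]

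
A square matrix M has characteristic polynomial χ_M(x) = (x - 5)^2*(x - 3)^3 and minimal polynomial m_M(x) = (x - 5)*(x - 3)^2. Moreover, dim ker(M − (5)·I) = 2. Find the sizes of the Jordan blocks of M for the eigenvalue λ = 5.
Block sizes for λ = 5: [1, 1]

Step 1 — from the characteristic polynomial, algebraic multiplicity of λ = 5 is 2. From dim ker(M − (5)·I) = 2, there are exactly 2 Jordan blocks for λ = 5.
Step 2 — from the minimal polynomial, the factor (x − 5) tells us the largest block for λ = 5 has size 1.
Step 3 — with total size 2, 2 blocks, and largest block 1, the block sizes (in nonincreasing order) are [1, 1].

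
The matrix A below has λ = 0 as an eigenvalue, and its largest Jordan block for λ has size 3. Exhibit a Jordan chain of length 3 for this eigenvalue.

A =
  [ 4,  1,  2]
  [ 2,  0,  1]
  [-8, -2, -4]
A Jordan chain for λ = 0 of length 3:
v_1 = (2, 0, -4)ᵀ
v_2 = (4, 2, -8)ᵀ
v_3 = (1, 0, 0)ᵀ

Let N = A − (0)·I. We want v_3 with N^3 v_3 = 0 but N^2 v_3 ≠ 0; then v_{j-1} := N · v_j for j = 3, …, 2.

Pick v_3 = (1, 0, 0)ᵀ.
Then v_2 = N · v_3 = (4, 2, -8)ᵀ.
Then v_1 = N · v_2 = (2, 0, -4)ᵀ.

Sanity check: (A − (0)·I) v_1 = (0, 0, 0)ᵀ = 0. ✓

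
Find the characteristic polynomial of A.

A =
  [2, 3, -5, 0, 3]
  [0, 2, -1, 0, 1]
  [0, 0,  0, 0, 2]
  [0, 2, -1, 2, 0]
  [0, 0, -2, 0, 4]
x^5 - 10*x^4 + 40*x^3 - 80*x^2 + 80*x - 32

Expanding det(x·I − A) (e.g. by cofactor expansion or by noting that A is similar to its Jordan form J, which has the same characteristic polynomial as A) gives
  χ_A(x) = x^5 - 10*x^4 + 40*x^3 - 80*x^2 + 80*x - 32
which factors as (x - 2)^5. The eigenvalues (with algebraic multiplicities) are λ = 2 with multiplicity 5.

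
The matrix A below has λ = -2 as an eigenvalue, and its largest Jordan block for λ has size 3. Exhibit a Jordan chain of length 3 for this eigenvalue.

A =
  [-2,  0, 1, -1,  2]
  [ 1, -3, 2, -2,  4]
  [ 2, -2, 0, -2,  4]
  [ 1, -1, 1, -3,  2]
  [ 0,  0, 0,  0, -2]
A Jordan chain for λ = -2 of length 3:
v_1 = (1, 1, 0, 0, 0)ᵀ
v_2 = (0, 1, 2, 1, 0)ᵀ
v_3 = (1, 0, 0, 0, 0)ᵀ

Let N = A − (-2)·I. We want v_3 with N^3 v_3 = 0 but N^2 v_3 ≠ 0; then v_{j-1} := N · v_j for j = 3, …, 2.

Pick v_3 = (1, 0, 0, 0, 0)ᵀ.
Then v_2 = N · v_3 = (0, 1, 2, 1, 0)ᵀ.
Then v_1 = N · v_2 = (1, 1, 0, 0, 0)ᵀ.

Sanity check: (A − (-2)·I) v_1 = (0, 0, 0, 0, 0)ᵀ = 0. ✓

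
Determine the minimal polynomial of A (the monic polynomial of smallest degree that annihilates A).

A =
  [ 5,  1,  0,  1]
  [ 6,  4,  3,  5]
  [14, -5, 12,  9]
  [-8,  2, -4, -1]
x^3 - 15*x^2 + 75*x - 125

The characteristic polynomial is χ_A(x) = (x - 5)^4, so the eigenvalues are known. The minimal polynomial is
  m_A(x) = Π_λ (x − λ)^{k_λ}
where k_λ is the size of the *largest* Jordan block for λ (equivalently, the smallest k with (A − λI)^k v = 0 for every generalised eigenvector v of λ).

  λ = 5: largest Jordan block has size 3, contributing (x − 5)^3

So m_A(x) = (x - 5)^3 = x^3 - 15*x^2 + 75*x - 125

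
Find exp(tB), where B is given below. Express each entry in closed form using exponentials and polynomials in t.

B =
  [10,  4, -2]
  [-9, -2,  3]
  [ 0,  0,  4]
e^{tB} =
  [6*t*exp(4*t) + exp(4*t), 4*t*exp(4*t), -2*t*exp(4*t)]
  [-9*t*exp(4*t), -6*t*exp(4*t) + exp(4*t), 3*t*exp(4*t)]
  [0, 0, exp(4*t)]

Strategy: write B = P · J · P⁻¹ where J is a Jordan canonical form, so e^{tB} = P · e^{tJ} · P⁻¹, and e^{tJ} can be computed block-by-block.

B has Jordan form
J =
  [4, 1, 0]
  [0, 4, 0]
  [0, 0, 4]
(up to reordering of blocks).

Per-block formulas:
  For a 1×1 block at λ = 4: exp(t · [4]) = [e^(4t)].
  For a 2×2 Jordan block J_2(4): exp(t · J_2(4)) = e^(4t)·(I + t·N), where N is the 2×2 nilpotent shift.

After assembling e^{tJ} and conjugating by P, we get:

e^{tB} =
  [6*t*exp(4*t) + exp(4*t), 4*t*exp(4*t), -2*t*exp(4*t)]
  [-9*t*exp(4*t), -6*t*exp(4*t) + exp(4*t), 3*t*exp(4*t)]
  [0, 0, exp(4*t)]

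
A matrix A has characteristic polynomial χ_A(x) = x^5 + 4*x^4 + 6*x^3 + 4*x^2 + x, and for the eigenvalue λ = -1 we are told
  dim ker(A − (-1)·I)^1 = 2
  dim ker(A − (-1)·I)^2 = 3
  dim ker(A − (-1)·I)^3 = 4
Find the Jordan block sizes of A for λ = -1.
Block sizes for λ = -1: [3, 1]

From the dimensions of kernels of powers, the number of Jordan blocks of size at least j is d_j − d_{j−1} where d_j = dim ker(N^j) (with d_0 = 0). Computing the differences gives [2, 1, 1].
The number of blocks of size exactly k is (#blocks of size ≥ k) − (#blocks of size ≥ k + 1), so the partition is: 1 block(s) of size 1, 1 block(s) of size 3.
In nonincreasing order the block sizes are [3, 1].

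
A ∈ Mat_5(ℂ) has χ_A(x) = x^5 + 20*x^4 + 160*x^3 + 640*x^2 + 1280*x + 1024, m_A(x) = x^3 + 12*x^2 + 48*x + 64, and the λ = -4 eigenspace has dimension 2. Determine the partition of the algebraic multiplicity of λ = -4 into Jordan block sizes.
Block sizes for λ = -4: [3, 2]

Step 1 — from the characteristic polynomial, algebraic multiplicity of λ = -4 is 5. From dim ker(A − (-4)·I) = 2, there are exactly 2 Jordan blocks for λ = -4.
Step 2 — from the minimal polynomial, the factor (x + 4)^3 tells us the largest block for λ = -4 has size 3.
Step 3 — with total size 5, 2 blocks, and largest block 3, the block sizes (in nonincreasing order) are [3, 2].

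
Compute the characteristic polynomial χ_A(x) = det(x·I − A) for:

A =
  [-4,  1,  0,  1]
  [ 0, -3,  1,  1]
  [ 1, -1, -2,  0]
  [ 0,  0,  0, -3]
x^4 + 12*x^3 + 54*x^2 + 108*x + 81

Expanding det(x·I − A) (e.g. by cofactor expansion or by noting that A is similar to its Jordan form J, which has the same characteristic polynomial as A) gives
  χ_A(x) = x^4 + 12*x^3 + 54*x^2 + 108*x + 81
which factors as (x + 3)^4. The eigenvalues (with algebraic multiplicities) are λ = -3 with multiplicity 4.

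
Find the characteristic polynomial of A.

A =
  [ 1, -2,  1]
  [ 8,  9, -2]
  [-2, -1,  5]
x^3 - 15*x^2 + 75*x - 125

Expanding det(x·I − A) (e.g. by cofactor expansion or by noting that A is similar to its Jordan form J, which has the same characteristic polynomial as A) gives
  χ_A(x) = x^3 - 15*x^2 + 75*x - 125
which factors as (x - 5)^3. The eigenvalues (with algebraic multiplicities) are λ = 5 with multiplicity 3.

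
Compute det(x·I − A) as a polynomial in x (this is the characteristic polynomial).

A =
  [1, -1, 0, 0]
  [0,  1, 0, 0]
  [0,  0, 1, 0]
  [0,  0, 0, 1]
x^4 - 4*x^3 + 6*x^2 - 4*x + 1

Expanding det(x·I − A) (e.g. by cofactor expansion or by noting that A is similar to its Jordan form J, which has the same characteristic polynomial as A) gives
  χ_A(x) = x^4 - 4*x^3 + 6*x^2 - 4*x + 1
which factors as (x - 1)^4. The eigenvalues (with algebraic multiplicities) are λ = 1 with multiplicity 4.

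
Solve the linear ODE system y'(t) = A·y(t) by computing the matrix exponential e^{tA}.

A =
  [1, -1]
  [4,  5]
e^{tA} =
  [-2*t*exp(3*t) + exp(3*t), -t*exp(3*t)]
  [4*t*exp(3*t), 2*t*exp(3*t) + exp(3*t)]

Strategy: write A = P · J · P⁻¹ where J is a Jordan canonical form, so e^{tA} = P · e^{tJ} · P⁻¹, and e^{tJ} can be computed block-by-block.

A has Jordan form
J =
  [3, 1]
  [0, 3]
(up to reordering of blocks).

Per-block formulas:
  For a 2×2 Jordan block J_2(3): exp(t · J_2(3)) = e^(3t)·(I + t·N), where N is the 2×2 nilpotent shift.

After assembling e^{tJ} and conjugating by P, we get:

e^{tA} =
  [-2*t*exp(3*t) + exp(3*t), -t*exp(3*t)]
  [4*t*exp(3*t), 2*t*exp(3*t) + exp(3*t)]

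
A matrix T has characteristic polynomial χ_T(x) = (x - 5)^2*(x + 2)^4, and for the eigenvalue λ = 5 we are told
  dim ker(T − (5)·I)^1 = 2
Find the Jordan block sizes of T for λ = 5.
Block sizes for λ = 5: [1, 1]

From the dimensions of kernels of powers, the number of Jordan blocks of size at least j is d_j − d_{j−1} where d_j = dim ker(N^j) (with d_0 = 0). Computing the differences gives [2].
The number of blocks of size exactly k is (#blocks of size ≥ k) − (#blocks of size ≥ k + 1), so the partition is: 2 block(s) of size 1.
In nonincreasing order the block sizes are [1, 1].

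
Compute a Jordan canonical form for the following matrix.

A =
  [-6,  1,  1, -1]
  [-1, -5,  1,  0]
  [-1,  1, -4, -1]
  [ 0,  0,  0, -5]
J_3(-5) ⊕ J_1(-5)

The characteristic polynomial is
  det(x·I − A) = x^4 + 20*x^3 + 150*x^2 + 500*x + 625 = (x + 5)^4

Eigenvalues and multiplicities (the geometric multiplicity of λ is n − rank(A − λI), which equals the number of Jordan blocks for λ):
  λ = -5: algebraic multiplicity = 4, geometric multiplicity = 2

Determining the block sizes for each eigenvalue:
  λ = -5: with am = 4 and gm = 2, the partition is not yet determined (e.g. several partitions of 4 into 2 parts exist). Let N = A − (-5)·I. Computing rank(N^1) = 2, rank(N^2) = 1, rank(N^3) = 0; the number of blocks of size ≥ j is rank(N^{j−1}) − rank(N^j), giving [2, 1, 1]. So we have 1 block(s) of size 3, 1 block(s) of size 1 → block sizes [3, 1]

Assembling the blocks gives a Jordan form
J =
  [-5,  1,  0,  0]
  [ 0, -5,  1,  0]
  [ 0,  0, -5,  0]
  [ 0,  0,  0, -5]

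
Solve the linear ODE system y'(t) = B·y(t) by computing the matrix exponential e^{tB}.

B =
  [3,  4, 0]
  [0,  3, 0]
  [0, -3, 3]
e^{tB} =
  [exp(3*t), 4*t*exp(3*t), 0]
  [0, exp(3*t), 0]
  [0, -3*t*exp(3*t), exp(3*t)]

Strategy: write B = P · J · P⁻¹ where J is a Jordan canonical form, so e^{tB} = P · e^{tJ} · P⁻¹, and e^{tJ} can be computed block-by-block.

B has Jordan form
J =
  [3, 1, 0]
  [0, 3, 0]
  [0, 0, 3]
(up to reordering of blocks).

Per-block formulas:
  For a 2×2 Jordan block J_2(3): exp(t · J_2(3)) = e^(3t)·(I + t·N), where N is the 2×2 nilpotent shift.
  For a 1×1 block at λ = 3: exp(t · [3]) = [e^(3t)].

After assembling e^{tJ} and conjugating by P, we get:

e^{tB} =
  [exp(3*t), 4*t*exp(3*t), 0]
  [0, exp(3*t), 0]
  [0, -3*t*exp(3*t), exp(3*t)]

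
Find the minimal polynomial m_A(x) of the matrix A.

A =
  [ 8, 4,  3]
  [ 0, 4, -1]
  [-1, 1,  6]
x^3 - 18*x^2 + 108*x - 216

The characteristic polynomial is χ_A(x) = (x - 6)^3, so the eigenvalues are known. The minimal polynomial is
  m_A(x) = Π_λ (x − λ)^{k_λ}
where k_λ is the size of the *largest* Jordan block for λ (equivalently, the smallest k with (A − λI)^k v = 0 for every generalised eigenvector v of λ).

  λ = 6: largest Jordan block has size 3, contributing (x − 6)^3

So m_A(x) = (x - 6)^3 = x^3 - 18*x^2 + 108*x - 216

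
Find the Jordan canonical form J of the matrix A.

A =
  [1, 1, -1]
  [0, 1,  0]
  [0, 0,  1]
J_2(1) ⊕ J_1(1)

The characteristic polynomial is
  det(x·I − A) = x^3 - 3*x^2 + 3*x - 1 = (x - 1)^3

Eigenvalues and multiplicities (the geometric multiplicity of λ is n − rank(A − λI), which equals the number of Jordan blocks for λ):
  λ = 1: algebraic multiplicity = 3, geometric multiplicity = 2

Determining the block sizes for each eigenvalue:
  λ = 1: 2 blocks summing to 3 forces exactly one block of size 2 and the rest size 1 → block sizes [2, 1]

Assembling the blocks gives a Jordan form
J =
  [1, 1, 0]
  [0, 1, 0]
  [0, 0, 1]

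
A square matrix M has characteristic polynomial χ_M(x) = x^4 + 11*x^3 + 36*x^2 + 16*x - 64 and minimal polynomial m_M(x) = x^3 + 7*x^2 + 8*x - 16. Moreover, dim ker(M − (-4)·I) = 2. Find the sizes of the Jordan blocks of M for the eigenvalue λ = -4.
Block sizes for λ = -4: [2, 1]

Step 1 — from the characteristic polynomial, algebraic multiplicity of λ = -4 is 3. From dim ker(M − (-4)·I) = 2, there are exactly 2 Jordan blocks for λ = -4.
Step 2 — from the minimal polynomial, the factor (x + 4)^2 tells us the largest block for λ = -4 has size 2.
Step 3 — with total size 3, 2 blocks, and largest block 2, the block sizes (in nonincreasing order) are [2, 1].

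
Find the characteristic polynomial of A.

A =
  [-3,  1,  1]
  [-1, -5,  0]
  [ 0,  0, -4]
x^3 + 12*x^2 + 48*x + 64

Expanding det(x·I − A) (e.g. by cofactor expansion or by noting that A is similar to its Jordan form J, which has the same characteristic polynomial as A) gives
  χ_A(x) = x^3 + 12*x^2 + 48*x + 64
which factors as (x + 4)^3. The eigenvalues (with algebraic multiplicities) are λ = -4 with multiplicity 3.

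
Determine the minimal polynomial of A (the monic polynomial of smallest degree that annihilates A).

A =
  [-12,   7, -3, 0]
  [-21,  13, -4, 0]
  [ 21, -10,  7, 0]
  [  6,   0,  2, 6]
x^4 - 14*x^3 + 69*x^2 - 144*x + 108

The characteristic polynomial is χ_A(x) = (x - 6)*(x - 3)^2*(x - 2), so the eigenvalues are known. The minimal polynomial is
  m_A(x) = Π_λ (x − λ)^{k_λ}
where k_λ is the size of the *largest* Jordan block for λ (equivalently, the smallest k with (A − λI)^k v = 0 for every generalised eigenvector v of λ).

  λ = 2: largest Jordan block has size 1, contributing (x − 2)
  λ = 3: largest Jordan block has size 2, contributing (x − 3)^2
  λ = 6: largest Jordan block has size 1, contributing (x − 6)

So m_A(x) = (x - 6)*(x - 3)^2*(x - 2) = x^4 - 14*x^3 + 69*x^2 - 144*x + 108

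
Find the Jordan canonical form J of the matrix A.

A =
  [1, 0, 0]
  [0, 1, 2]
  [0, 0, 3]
J_1(1) ⊕ J_1(1) ⊕ J_1(3)

The characteristic polynomial is
  det(x·I − A) = x^3 - 5*x^2 + 7*x - 3 = (x - 3)*(x - 1)^2

Eigenvalues and multiplicities (the geometric multiplicity of λ is n − rank(A − λI), which equals the number of Jordan blocks for λ):
  λ = 1: algebraic multiplicity = 2, geometric multiplicity = 2
  λ = 3: algebraic multiplicity = 1, geometric multiplicity = 1

Determining the block sizes for each eigenvalue:
  λ = 1: gm = am = 2, so every block has size 1 → block sizes [1, 1]
  λ = 3: one block (gm = 1), so the single block has size am = 1 → block sizes [1]

Assembling the blocks gives a Jordan form
J =
  [1, 0, 0]
  [0, 1, 0]
  [0, 0, 3]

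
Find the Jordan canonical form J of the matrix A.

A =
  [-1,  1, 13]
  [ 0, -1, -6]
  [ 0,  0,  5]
J_2(-1) ⊕ J_1(5)

The characteristic polynomial is
  det(x·I − A) = x^3 - 3*x^2 - 9*x - 5 = (x - 5)*(x + 1)^2

Eigenvalues and multiplicities (the geometric multiplicity of λ is n − rank(A − λI), which equals the number of Jordan blocks for λ):
  λ = -1: algebraic multiplicity = 2, geometric multiplicity = 1
  λ = 5: algebraic multiplicity = 1, geometric multiplicity = 1

Determining the block sizes for each eigenvalue:
  λ = -1: one block (gm = 1), so the single block has size am = 2 → block sizes [2]
  λ = 5: one block (gm = 1), so the single block has size am = 1 → block sizes [1]

Assembling the blocks gives a Jordan form
J =
  [-1,  1, 0]
  [ 0, -1, 0]
  [ 0,  0, 5]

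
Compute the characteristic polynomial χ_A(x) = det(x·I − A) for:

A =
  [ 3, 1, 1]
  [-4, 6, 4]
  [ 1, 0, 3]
x^3 - 12*x^2 + 48*x - 64

Expanding det(x·I − A) (e.g. by cofactor expansion or by noting that A is similar to its Jordan form J, which has the same characteristic polynomial as A) gives
  χ_A(x) = x^3 - 12*x^2 + 48*x - 64
which factors as (x - 4)^3. The eigenvalues (with algebraic multiplicities) are λ = 4 with multiplicity 3.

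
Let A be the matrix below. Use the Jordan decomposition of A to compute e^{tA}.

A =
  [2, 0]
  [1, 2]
e^{tA} =
  [exp(2*t), 0]
  [t*exp(2*t), exp(2*t)]

Strategy: write A = P · J · P⁻¹ where J is a Jordan canonical form, so e^{tA} = P · e^{tJ} · P⁻¹, and e^{tJ} can be computed block-by-block.

A has Jordan form
J =
  [2, 1]
  [0, 2]
(up to reordering of blocks).

Per-block formulas:
  For a 2×2 Jordan block J_2(2): exp(t · J_2(2)) = e^(2t)·(I + t·N), where N is the 2×2 nilpotent shift.

After assembling e^{tJ} and conjugating by P, we get:

e^{tA} =
  [exp(2*t), 0]
  [t*exp(2*t), exp(2*t)]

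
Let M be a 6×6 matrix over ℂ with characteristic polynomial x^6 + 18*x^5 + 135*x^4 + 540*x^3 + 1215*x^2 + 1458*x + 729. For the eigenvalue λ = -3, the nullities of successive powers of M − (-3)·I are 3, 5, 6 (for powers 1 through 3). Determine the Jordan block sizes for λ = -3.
Block sizes for λ = -3: [3, 2, 1]

From the dimensions of kernels of powers, the number of Jordan blocks of size at least j is d_j − d_{j−1} where d_j = dim ker(N^j) (with d_0 = 0). Computing the differences gives [3, 2, 1].
The number of blocks of size exactly k is (#blocks of size ≥ k) − (#blocks of size ≥ k + 1), so the partition is: 1 block(s) of size 1, 1 block(s) of size 2, 1 block(s) of size 3.
In nonincreasing order the block sizes are [3, 2, 1].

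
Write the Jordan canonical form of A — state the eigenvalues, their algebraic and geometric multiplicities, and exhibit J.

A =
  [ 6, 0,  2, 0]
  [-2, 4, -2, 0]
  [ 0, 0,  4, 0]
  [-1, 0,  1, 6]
J_1(4) ⊕ J_1(4) ⊕ J_2(6)

The characteristic polynomial is
  det(x·I − A) = x^4 - 20*x^3 + 148*x^2 - 480*x + 576 = (x - 6)^2*(x - 4)^2

Eigenvalues and multiplicities (the geometric multiplicity of λ is n − rank(A − λI), which equals the number of Jordan blocks for λ):
  λ = 4: algebraic multiplicity = 2, geometric multiplicity = 2
  λ = 6: algebraic multiplicity = 2, geometric multiplicity = 1

Determining the block sizes for each eigenvalue:
  λ = 4: gm = am = 2, so every block has size 1 → block sizes [1, 1]
  λ = 6: one block (gm = 1), so the single block has size am = 2 → block sizes [2]

Assembling the blocks gives a Jordan form
J =
  [4, 0, 0, 0]
  [0, 4, 0, 0]
  [0, 0, 6, 1]
  [0, 0, 0, 6]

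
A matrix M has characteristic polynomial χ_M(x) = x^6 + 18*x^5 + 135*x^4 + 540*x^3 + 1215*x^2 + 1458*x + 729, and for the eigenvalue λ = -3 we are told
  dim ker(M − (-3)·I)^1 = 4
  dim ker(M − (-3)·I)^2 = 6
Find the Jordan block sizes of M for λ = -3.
Block sizes for λ = -3: [2, 2, 1, 1]

From the dimensions of kernels of powers, the number of Jordan blocks of size at least j is d_j − d_{j−1} where d_j = dim ker(N^j) (with d_0 = 0). Computing the differences gives [4, 2].
The number of blocks of size exactly k is (#blocks of size ≥ k) − (#blocks of size ≥ k + 1), so the partition is: 2 block(s) of size 1, 2 block(s) of size 2.
In nonincreasing order the block sizes are [2, 2, 1, 1].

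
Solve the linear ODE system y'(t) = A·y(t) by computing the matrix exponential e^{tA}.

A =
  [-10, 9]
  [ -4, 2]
e^{tA} =
  [-6*t*exp(-4*t) + exp(-4*t), 9*t*exp(-4*t)]
  [-4*t*exp(-4*t), 6*t*exp(-4*t) + exp(-4*t)]

Strategy: write A = P · J · P⁻¹ where J is a Jordan canonical form, so e^{tA} = P · e^{tJ} · P⁻¹, and e^{tJ} can be computed block-by-block.

A has Jordan form
J =
  [-4,  1]
  [ 0, -4]
(up to reordering of blocks).

Per-block formulas:
  For a 2×2 Jordan block J_2(-4): exp(t · J_2(-4)) = e^(-4t)·(I + t·N), where N is the 2×2 nilpotent shift.

After assembling e^{tJ} and conjugating by P, we get:

e^{tA} =
  [-6*t*exp(-4*t) + exp(-4*t), 9*t*exp(-4*t)]
  [-4*t*exp(-4*t), 6*t*exp(-4*t) + exp(-4*t)]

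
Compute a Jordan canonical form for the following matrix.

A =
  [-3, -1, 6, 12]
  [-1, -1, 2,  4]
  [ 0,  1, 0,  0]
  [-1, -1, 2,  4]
J_3(0) ⊕ J_1(0)

The characteristic polynomial is
  det(x·I − A) = x^4

Eigenvalues and multiplicities (the geometric multiplicity of λ is n − rank(A − λI), which equals the number of Jordan blocks for λ):
  λ = 0: algebraic multiplicity = 4, geometric multiplicity = 2

Determining the block sizes for each eigenvalue:
  λ = 0: with am = 4 and gm = 2, the partition is not yet determined (e.g. several partitions of 4 into 2 parts exist). Let N = A − (0)·I. Computing rank(N^1) = 2, rank(N^2) = 1, rank(N^3) = 0; the number of blocks of size ≥ j is rank(N^{j−1}) − rank(N^j), giving [2, 1, 1]. So we have 1 block(s) of size 3, 1 block(s) of size 1 → block sizes [3, 1]

Assembling the blocks gives a Jordan form
J =
  [0, 1, 0, 0]
  [0, 0, 1, 0]
  [0, 0, 0, 0]
  [0, 0, 0, 0]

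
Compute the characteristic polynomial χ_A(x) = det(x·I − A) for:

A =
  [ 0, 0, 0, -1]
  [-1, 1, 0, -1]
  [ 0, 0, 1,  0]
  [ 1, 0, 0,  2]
x^4 - 4*x^3 + 6*x^2 - 4*x + 1

Expanding det(x·I − A) (e.g. by cofactor expansion or by noting that A is similar to its Jordan form J, which has the same characteristic polynomial as A) gives
  χ_A(x) = x^4 - 4*x^3 + 6*x^2 - 4*x + 1
which factors as (x - 1)^4. The eigenvalues (with algebraic multiplicities) are λ = 1 with multiplicity 4.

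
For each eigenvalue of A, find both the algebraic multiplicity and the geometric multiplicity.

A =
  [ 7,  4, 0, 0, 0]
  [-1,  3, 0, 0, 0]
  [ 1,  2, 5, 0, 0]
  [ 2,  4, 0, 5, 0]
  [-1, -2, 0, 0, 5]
λ = 5: alg = 5, geom = 4

Step 1 — factor the characteristic polynomial to read off the algebraic multiplicities:
  χ_A(x) = (x - 5)^5

Step 2 — compute geometric multiplicities via the rank-nullity identity g(λ) = n − rank(A − λI):
  rank(A − (5)·I) = 1, so dim ker(A − (5)·I) = n − 1 = 4

Summary:
  λ = 5: algebraic multiplicity = 5, geometric multiplicity = 4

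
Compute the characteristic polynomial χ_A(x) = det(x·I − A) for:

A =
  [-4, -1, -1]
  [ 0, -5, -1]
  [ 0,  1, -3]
x^3 + 12*x^2 + 48*x + 64

Expanding det(x·I − A) (e.g. by cofactor expansion or by noting that A is similar to its Jordan form J, which has the same characteristic polynomial as A) gives
  χ_A(x) = x^3 + 12*x^2 + 48*x + 64
which factors as (x + 4)^3. The eigenvalues (with algebraic multiplicities) are λ = -4 with multiplicity 3.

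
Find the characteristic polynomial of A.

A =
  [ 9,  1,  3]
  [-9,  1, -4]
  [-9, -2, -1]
x^3 - 9*x^2 + 27*x - 27

Expanding det(x·I − A) (e.g. by cofactor expansion or by noting that A is similar to its Jordan form J, which has the same characteristic polynomial as A) gives
  χ_A(x) = x^3 - 9*x^2 + 27*x - 27
which factors as (x - 3)^3. The eigenvalues (with algebraic multiplicities) are λ = 3 with multiplicity 3.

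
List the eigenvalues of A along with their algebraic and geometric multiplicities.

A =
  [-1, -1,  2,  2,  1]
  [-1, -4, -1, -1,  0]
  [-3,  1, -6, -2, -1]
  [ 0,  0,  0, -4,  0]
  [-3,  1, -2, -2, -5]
λ = -4: alg = 5, geom = 3

Step 1 — factor the characteristic polynomial to read off the algebraic multiplicities:
  χ_A(x) = (x + 4)^5

Step 2 — compute geometric multiplicities via the rank-nullity identity g(λ) = n − rank(A − λI):
  rank(A − (-4)·I) = 2, so dim ker(A − (-4)·I) = n − 2 = 3

Summary:
  λ = -4: algebraic multiplicity = 5, geometric multiplicity = 3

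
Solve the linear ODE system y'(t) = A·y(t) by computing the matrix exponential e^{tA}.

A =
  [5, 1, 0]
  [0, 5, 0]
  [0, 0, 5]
e^{tA} =
  [exp(5*t), t*exp(5*t), 0]
  [0, exp(5*t), 0]
  [0, 0, exp(5*t)]

Strategy: write A = P · J · P⁻¹ where J is a Jordan canonical form, so e^{tA} = P · e^{tJ} · P⁻¹, and e^{tJ} can be computed block-by-block.

A has Jordan form
J =
  [5, 1, 0]
  [0, 5, 0]
  [0, 0, 5]
(up to reordering of blocks).

Per-block formulas:
  For a 2×2 Jordan block J_2(5): exp(t · J_2(5)) = e^(5t)·(I + t·N), where N is the 2×2 nilpotent shift.
  For a 1×1 block at λ = 5: exp(t · [5]) = [e^(5t)].

After assembling e^{tJ} and conjugating by P, we get:

e^{tA} =
  [exp(5*t), t*exp(5*t), 0]
  [0, exp(5*t), 0]
  [0, 0, exp(5*t)]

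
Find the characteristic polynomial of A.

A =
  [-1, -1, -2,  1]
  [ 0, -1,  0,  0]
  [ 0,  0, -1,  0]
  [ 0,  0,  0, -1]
x^4 + 4*x^3 + 6*x^2 + 4*x + 1

Expanding det(x·I − A) (e.g. by cofactor expansion or by noting that A is similar to its Jordan form J, which has the same characteristic polynomial as A) gives
  χ_A(x) = x^4 + 4*x^3 + 6*x^2 + 4*x + 1
which factors as (x + 1)^4. The eigenvalues (with algebraic multiplicities) are λ = -1 with multiplicity 4.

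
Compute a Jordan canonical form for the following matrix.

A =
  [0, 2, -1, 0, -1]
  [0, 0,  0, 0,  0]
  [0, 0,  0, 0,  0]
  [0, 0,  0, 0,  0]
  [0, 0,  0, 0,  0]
J_2(0) ⊕ J_1(0) ⊕ J_1(0) ⊕ J_1(0)

The characteristic polynomial is
  det(x·I − A) = x^5

Eigenvalues and multiplicities (the geometric multiplicity of λ is n − rank(A − λI), which equals the number of Jordan blocks for λ):
  λ = 0: algebraic multiplicity = 5, geometric multiplicity = 4

Determining the block sizes for each eigenvalue:
  λ = 0: 4 blocks summing to 5 forces exactly one block of size 2 and the rest size 1 → block sizes [2, 1, 1, 1]

Assembling the blocks gives a Jordan form
J =
  [0, 1, 0, 0, 0]
  [0, 0, 0, 0, 0]
  [0, 0, 0, 0, 0]
  [0, 0, 0, 0, 0]
  [0, 0, 0, 0, 0]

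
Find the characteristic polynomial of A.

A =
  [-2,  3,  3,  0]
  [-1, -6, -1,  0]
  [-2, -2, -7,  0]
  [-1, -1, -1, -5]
x^4 + 20*x^3 + 150*x^2 + 500*x + 625

Expanding det(x·I − A) (e.g. by cofactor expansion or by noting that A is similar to its Jordan form J, which has the same characteristic polynomial as A) gives
  χ_A(x) = x^4 + 20*x^3 + 150*x^2 + 500*x + 625
which factors as (x + 5)^4. The eigenvalues (with algebraic multiplicities) are λ = -5 with multiplicity 4.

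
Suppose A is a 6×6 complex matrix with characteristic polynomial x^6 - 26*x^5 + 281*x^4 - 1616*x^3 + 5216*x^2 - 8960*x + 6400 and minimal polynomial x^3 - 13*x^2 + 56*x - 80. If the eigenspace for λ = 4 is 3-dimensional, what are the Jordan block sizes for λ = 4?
Block sizes for λ = 4: [2, 1, 1]

Step 1 — from the characteristic polynomial, algebraic multiplicity of λ = 4 is 4. From dim ker(A − (4)·I) = 3, there are exactly 3 Jordan blocks for λ = 4.
Step 2 — from the minimal polynomial, the factor (x − 4)^2 tells us the largest block for λ = 4 has size 2.
Step 3 — with total size 4, 3 blocks, and largest block 2, the block sizes (in nonincreasing order) are [2, 1, 1].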